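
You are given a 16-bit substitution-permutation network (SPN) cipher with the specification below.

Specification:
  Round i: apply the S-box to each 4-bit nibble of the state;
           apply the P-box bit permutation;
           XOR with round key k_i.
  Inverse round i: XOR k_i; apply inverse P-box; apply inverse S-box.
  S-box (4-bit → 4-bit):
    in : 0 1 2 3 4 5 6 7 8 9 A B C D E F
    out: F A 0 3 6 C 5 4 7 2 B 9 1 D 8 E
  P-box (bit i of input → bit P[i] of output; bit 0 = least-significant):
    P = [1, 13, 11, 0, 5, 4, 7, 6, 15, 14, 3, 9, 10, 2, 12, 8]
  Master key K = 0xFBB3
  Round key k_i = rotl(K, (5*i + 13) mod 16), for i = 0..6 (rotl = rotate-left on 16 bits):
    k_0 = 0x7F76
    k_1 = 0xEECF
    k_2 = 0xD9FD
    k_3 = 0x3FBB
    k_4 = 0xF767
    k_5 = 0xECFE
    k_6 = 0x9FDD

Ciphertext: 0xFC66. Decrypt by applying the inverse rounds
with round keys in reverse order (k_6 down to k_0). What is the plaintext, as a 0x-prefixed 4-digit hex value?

0x5C11

s_0 = ciphertext = 0xFC66
s_1 = InvRound(s_0, k_6) = 0xEF8A
s_2 = InvRound(s_1, k_5) = 0x1EA2
s_3 = InvRound(s_2, k_4) = 0x135F
s_4 = InvRound(s_3, k_3) = 0x32D4
s_5 = InvRound(s_4, k_2) = 0xE0CF
s_6 = InvRound(s_5, k_1) = 0xCE27
s_7 = InvRound(s_6, k_0) = 0x5C11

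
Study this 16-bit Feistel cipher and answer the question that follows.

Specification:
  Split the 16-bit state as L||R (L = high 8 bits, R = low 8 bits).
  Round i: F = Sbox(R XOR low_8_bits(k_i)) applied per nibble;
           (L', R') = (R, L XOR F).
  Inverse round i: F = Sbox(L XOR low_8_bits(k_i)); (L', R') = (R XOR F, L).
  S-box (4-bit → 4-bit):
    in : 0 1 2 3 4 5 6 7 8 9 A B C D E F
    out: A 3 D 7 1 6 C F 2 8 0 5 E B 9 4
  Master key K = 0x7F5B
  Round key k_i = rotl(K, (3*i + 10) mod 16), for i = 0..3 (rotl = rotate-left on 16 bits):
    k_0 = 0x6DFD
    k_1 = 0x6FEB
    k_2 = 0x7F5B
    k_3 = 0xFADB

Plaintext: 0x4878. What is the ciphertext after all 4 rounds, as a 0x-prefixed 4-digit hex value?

s_0 = plaintext = 0x4878
s_1 = Round(s_0, k_0) = 0x786E
s_2 = Round(s_1, k_1) = 0x6E5E
s_3 = Round(s_2, k_2) = 0x5EC8
s_4 = Round(s_3, k_3) = 0xC869

0xC869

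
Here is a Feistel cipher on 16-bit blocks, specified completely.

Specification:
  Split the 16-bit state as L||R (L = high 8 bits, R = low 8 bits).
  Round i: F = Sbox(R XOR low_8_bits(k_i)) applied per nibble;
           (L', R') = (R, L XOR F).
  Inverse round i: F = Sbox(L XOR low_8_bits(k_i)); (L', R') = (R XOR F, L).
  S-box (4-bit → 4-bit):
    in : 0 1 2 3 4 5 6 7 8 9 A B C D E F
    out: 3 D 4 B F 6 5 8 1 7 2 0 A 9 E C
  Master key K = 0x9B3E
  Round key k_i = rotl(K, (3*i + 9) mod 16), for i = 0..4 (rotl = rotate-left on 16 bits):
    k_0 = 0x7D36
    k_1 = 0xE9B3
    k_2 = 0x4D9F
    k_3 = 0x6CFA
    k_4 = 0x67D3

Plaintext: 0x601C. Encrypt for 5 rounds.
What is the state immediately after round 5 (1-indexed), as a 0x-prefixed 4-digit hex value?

s_0 = plaintext = 0x601C
s_1 = Round(s_0, k_0) = 0x1C22
s_2 = Round(s_1, k_1) = 0x2261
s_3 = Round(s_2, k_2) = 0x61EC
s_4 = Round(s_3, k_3) = 0xECB4
s_5 = Round(s_4, k_4) = 0xB4B4

0xB4B4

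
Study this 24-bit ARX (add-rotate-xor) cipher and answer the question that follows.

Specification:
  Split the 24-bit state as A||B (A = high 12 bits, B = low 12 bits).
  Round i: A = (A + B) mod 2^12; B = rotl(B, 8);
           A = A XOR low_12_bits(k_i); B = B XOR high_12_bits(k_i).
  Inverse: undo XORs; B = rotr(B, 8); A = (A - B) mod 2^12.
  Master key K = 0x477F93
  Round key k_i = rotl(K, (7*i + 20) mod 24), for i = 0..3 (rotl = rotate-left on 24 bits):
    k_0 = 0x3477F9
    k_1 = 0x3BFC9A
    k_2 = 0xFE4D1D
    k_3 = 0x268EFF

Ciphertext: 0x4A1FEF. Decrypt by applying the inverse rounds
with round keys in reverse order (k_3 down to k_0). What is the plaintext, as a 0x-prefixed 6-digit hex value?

s_0 = ciphertext = 0x4A1FEF
s_1 = InvRound(s_0, k_3) = 0x1E187D
s_2 = InvRound(s_1, k_2) = 0x365997
s_3 = InvRound(s_2, k_1) = 0xD7528A
s_4 = InvRound(s_3, k_0) = 0xDBBCD1

0xDBBCD1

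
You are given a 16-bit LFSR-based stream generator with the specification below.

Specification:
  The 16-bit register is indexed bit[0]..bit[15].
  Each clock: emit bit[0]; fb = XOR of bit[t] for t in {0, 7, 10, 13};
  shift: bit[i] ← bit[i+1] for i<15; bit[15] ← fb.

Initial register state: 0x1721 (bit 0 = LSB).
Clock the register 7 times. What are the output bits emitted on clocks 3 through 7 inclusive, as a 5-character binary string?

reg_0 = 0x1721
clock 1: out=1, reg = 0x0B90
clock 2: out=0, reg = 0x85C8
clock 3: out=0, reg = 0x42E4
clock 4: out=0, reg = 0xA172
clock 5: out=0, reg = 0xD0B9
clock 6: out=1, reg = 0x685C
clock 7: out=0, reg = 0xB42E

00010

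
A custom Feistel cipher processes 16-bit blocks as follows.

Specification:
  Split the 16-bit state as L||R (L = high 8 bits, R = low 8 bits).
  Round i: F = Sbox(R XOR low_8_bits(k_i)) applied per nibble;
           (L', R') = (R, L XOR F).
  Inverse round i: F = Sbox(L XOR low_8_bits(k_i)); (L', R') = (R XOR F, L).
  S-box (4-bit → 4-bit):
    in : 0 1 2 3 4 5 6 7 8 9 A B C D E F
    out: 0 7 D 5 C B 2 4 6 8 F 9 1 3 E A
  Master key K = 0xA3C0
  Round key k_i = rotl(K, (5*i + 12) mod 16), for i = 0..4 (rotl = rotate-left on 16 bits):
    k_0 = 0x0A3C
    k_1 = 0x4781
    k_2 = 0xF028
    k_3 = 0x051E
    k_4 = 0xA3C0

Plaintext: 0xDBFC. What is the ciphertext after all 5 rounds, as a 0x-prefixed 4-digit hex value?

s_0 = plaintext = 0xDBFC
s_1 = Round(s_0, k_0) = 0xFCCB
s_2 = Round(s_1, k_1) = 0xCB33
s_3 = Round(s_2, k_2) = 0x33B2
s_4 = Round(s_3, k_3) = 0xB2C2
s_5 = Round(s_4, k_4) = 0xC2BF

0xC2BF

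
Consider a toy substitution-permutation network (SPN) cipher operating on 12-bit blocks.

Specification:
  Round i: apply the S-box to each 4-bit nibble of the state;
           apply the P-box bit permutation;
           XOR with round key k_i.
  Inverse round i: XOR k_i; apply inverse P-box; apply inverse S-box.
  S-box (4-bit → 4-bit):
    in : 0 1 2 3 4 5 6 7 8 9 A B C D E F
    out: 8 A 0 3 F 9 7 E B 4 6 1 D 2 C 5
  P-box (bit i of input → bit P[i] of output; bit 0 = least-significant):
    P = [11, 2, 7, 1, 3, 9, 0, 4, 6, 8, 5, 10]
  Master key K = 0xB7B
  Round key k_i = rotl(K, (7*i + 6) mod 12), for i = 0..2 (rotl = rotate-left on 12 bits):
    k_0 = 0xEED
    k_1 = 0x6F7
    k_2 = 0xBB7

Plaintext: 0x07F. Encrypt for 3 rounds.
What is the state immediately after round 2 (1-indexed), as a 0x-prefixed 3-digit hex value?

0x864

s_0 = plaintext = 0x07F
s_1 = Round(s_0, k_0) = 0x07C
s_2 = Round(s_1, k_1) = 0x864
s_3 = Round(s_2, k_2) = 0x478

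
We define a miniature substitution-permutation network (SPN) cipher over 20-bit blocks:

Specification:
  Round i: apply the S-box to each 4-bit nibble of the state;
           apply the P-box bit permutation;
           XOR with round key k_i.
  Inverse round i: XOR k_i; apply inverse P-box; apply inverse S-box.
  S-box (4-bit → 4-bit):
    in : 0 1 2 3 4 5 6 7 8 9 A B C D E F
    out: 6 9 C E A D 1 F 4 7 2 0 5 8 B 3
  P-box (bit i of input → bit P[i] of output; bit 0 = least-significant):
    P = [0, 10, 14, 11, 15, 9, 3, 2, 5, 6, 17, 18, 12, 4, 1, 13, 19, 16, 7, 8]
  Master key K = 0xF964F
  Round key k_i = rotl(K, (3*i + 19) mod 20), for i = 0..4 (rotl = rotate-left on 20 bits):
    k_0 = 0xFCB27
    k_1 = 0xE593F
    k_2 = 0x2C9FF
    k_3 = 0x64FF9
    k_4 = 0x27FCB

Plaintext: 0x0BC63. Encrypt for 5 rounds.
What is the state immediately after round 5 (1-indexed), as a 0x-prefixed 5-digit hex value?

s_0 = plaintext = 0x0BC63
s_1 = Round(s_0, k_0) = 0xC0787
s_2 = Round(s_1, k_1) = 0x015C4
s_3 = Round(s_2, k_2) = 0x57557
s_4 = Round(s_3, k_3) = 0x8B246
s_5 = Round(s_4, k_4) = 0x47D4E

0x47D4E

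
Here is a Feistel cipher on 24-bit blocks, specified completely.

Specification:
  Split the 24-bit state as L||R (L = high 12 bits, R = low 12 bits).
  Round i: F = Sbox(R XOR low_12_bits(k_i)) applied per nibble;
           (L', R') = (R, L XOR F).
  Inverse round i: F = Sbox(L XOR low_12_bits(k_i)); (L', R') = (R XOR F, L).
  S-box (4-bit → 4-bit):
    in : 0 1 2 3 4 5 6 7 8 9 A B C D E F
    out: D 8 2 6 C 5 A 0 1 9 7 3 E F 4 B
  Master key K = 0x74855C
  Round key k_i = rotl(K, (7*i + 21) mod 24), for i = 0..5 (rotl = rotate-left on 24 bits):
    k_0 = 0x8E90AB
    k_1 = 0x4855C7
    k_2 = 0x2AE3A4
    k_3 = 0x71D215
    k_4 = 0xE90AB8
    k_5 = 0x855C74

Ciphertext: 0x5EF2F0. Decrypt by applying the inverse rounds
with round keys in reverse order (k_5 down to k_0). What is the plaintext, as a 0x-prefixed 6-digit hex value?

s_0 = ciphertext = 0x5EF2F0
s_1 = InvRound(s_0, k_5) = 0xB635EF
s_2 = InvRound(s_1, k_4) = 0xD1CB63
s_3 = InvRound(s_2, k_3) = 0x0BAD1C
s_4 = InvRound(s_3, k_2) = 0xB980BA
s_5 = InvRound(s_4, k_1) = 0x4E1B98
s_6 = InvRound(s_5, k_0) = 0x75F4E1

0x75F4E1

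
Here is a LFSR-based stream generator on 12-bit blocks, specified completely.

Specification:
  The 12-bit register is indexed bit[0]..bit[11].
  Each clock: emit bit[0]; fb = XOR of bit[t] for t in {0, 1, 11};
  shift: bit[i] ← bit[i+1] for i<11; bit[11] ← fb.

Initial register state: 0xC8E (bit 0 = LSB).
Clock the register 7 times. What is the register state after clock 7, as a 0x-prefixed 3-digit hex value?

0x719

reg_0 = 0xC8E
clock 1: out=0, reg = 0x647
clock 2: out=1, reg = 0x323
clock 3: out=1, reg = 0x191
clock 4: out=1, reg = 0x8C8
clock 5: out=0, reg = 0xC64
clock 6: out=0, reg = 0xE32
clock 7: out=0, reg = 0x719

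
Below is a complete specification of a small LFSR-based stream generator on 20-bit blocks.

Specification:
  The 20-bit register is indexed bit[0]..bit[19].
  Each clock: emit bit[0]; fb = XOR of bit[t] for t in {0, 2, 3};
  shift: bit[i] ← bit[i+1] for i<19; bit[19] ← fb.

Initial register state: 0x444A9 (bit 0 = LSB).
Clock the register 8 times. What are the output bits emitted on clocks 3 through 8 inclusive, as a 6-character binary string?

010101

reg_0 = 0x444A9
clock 1: out=1, reg = 0x22254
clock 2: out=0, reg = 0x9112A
clock 3: out=0, reg = 0xC8895
clock 4: out=1, reg = 0x6444A
clock 5: out=0, reg = 0xB2225
clock 6: out=1, reg = 0x59112
clock 7: out=0, reg = 0x2C889
clock 8: out=1, reg = 0x16444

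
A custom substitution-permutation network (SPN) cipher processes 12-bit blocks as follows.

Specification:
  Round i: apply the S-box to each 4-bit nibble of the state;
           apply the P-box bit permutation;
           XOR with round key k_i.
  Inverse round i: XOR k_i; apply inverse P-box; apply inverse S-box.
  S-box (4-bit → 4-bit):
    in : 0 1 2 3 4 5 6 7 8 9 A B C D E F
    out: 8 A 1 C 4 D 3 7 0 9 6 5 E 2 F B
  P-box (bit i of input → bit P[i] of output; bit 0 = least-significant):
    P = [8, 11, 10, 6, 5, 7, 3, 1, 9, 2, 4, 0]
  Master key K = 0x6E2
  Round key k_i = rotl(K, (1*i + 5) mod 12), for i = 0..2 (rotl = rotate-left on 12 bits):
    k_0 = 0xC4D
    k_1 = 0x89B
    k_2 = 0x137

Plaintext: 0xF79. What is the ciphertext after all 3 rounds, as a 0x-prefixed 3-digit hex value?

s_0 = plaintext = 0xF79
s_1 = Round(s_0, k_0) = 0xFA0
s_2 = Round(s_1, k_1) = 0xA56
s_3 = Round(s_2, k_2) = 0x809

0x809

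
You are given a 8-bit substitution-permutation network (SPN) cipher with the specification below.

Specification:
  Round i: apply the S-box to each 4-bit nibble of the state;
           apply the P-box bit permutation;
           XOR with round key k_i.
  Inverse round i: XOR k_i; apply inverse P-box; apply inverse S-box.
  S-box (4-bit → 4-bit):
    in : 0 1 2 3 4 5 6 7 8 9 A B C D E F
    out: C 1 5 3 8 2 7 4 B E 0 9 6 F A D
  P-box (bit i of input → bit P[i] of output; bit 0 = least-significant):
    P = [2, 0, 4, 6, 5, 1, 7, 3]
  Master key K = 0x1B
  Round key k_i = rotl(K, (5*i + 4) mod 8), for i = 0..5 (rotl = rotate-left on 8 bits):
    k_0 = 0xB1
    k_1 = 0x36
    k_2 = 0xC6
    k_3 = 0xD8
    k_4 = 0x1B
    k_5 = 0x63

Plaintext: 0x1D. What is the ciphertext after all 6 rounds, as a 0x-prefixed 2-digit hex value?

0x84

s_0 = plaintext = 0x1D
s_1 = Round(s_0, k_0) = 0xC4
s_2 = Round(s_1, k_1) = 0xF4
s_3 = Round(s_2, k_2) = 0x2E
s_4 = Round(s_3, k_3) = 0x39
s_5 = Round(s_4, k_4) = 0x68
s_6 = Round(s_5, k_5) = 0x84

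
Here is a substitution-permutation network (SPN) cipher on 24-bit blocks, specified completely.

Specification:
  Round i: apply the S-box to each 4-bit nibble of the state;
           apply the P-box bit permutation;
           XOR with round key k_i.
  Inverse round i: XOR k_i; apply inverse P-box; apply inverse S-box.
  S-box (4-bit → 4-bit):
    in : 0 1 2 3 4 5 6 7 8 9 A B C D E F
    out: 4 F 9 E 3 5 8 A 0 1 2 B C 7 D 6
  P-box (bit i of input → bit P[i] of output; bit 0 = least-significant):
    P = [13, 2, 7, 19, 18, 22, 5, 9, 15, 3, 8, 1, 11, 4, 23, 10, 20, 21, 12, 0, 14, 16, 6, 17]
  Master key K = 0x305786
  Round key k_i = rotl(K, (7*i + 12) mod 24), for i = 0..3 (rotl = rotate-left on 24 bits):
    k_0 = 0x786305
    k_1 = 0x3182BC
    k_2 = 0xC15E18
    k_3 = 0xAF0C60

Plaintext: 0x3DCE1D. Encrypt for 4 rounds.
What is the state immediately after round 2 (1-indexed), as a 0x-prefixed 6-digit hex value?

s_0 = plaintext = 0x3DCE1D
s_1 = Round(s_0, k_0) = 0x8FD4E3
s_2 = Round(s_1, k_1) = 0x9D1800
s_3 = Round(s_2, k_2) = 0x7102A8
s_4 = Round(s_3, k_3) = 0x5C9C63

0x9D1800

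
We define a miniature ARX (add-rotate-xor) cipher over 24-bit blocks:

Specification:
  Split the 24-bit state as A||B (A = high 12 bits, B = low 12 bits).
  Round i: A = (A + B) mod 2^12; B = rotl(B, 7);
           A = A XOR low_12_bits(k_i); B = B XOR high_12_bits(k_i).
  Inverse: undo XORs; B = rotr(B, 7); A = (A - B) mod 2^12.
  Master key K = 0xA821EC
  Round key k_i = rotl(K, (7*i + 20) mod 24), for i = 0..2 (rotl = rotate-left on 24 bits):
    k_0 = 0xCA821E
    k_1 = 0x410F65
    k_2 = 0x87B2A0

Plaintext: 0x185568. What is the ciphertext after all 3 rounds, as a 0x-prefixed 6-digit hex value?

0x547255

s_0 = plaintext = 0x185568
s_1 = Round(s_0, k_0) = 0x4F3883
s_2 = Round(s_1, k_1) = 0x2135D4
s_3 = Round(s_2, k_2) = 0x547255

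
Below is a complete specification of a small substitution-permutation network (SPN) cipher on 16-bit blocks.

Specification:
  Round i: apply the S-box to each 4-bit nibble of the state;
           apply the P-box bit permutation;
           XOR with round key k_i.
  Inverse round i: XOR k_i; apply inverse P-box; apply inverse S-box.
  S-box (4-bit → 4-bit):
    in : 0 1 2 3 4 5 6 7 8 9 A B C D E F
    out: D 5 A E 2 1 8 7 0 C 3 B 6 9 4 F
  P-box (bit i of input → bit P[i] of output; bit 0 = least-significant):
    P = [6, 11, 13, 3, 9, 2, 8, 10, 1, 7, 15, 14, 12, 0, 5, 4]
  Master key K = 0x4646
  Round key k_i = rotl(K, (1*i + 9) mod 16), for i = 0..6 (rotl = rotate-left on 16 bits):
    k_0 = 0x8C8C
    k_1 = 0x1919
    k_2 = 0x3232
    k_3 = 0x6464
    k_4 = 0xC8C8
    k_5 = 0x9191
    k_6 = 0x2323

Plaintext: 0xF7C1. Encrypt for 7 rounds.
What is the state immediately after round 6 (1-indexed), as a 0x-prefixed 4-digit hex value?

0xFAF3

s_0 = plaintext = 0xF7C1
s_1 = Round(s_0, k_0) = 0x3D7B
s_2 = Round(s_1, k_1) = 0x5266
s_3 = Round(s_2, k_2) = 0x66BA
s_4 = Round(s_3, k_3) = 0x2A30
s_5 = Round(s_4, k_4) = 0xED17
s_6 = Round(s_5, k_5) = 0xFAF3
s_7 = Round(s_6, k_6) = 0x1C9C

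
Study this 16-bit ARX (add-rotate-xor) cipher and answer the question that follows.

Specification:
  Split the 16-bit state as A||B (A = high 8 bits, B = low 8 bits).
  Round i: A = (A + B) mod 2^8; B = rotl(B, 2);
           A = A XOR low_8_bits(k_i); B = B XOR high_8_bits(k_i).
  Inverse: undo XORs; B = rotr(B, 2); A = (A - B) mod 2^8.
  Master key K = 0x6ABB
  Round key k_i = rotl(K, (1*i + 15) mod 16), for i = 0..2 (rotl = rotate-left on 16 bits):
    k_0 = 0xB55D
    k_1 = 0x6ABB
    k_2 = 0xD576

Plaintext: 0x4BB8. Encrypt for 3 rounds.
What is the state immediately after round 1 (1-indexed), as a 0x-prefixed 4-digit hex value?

s_0 = plaintext = 0x4BB8
s_1 = Round(s_0, k_0) = 0x5E57
s_2 = Round(s_1, k_1) = 0x0E37
s_3 = Round(s_2, k_2) = 0x3309

0x5E57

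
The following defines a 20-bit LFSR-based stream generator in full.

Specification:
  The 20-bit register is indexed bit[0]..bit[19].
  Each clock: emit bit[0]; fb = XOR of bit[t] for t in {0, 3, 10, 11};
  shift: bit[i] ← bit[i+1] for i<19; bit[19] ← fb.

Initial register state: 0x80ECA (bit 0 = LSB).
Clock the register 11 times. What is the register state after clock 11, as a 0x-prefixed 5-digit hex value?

0x42301

reg_0 = 0x80ECA
clock 1: out=0, reg = 0xC0765
clock 2: out=1, reg = 0x603B2
clock 3: out=0, reg = 0x301D9
clock 4: out=1, reg = 0x180EC
clock 5: out=0, reg = 0x8C076
clock 6: out=0, reg = 0x4603B
clock 7: out=1, reg = 0x2301D
clock 8: out=1, reg = 0x1180E
clock 9: out=0, reg = 0x08C07
clock 10: out=1, reg = 0x84603
clock 11: out=1, reg = 0x42301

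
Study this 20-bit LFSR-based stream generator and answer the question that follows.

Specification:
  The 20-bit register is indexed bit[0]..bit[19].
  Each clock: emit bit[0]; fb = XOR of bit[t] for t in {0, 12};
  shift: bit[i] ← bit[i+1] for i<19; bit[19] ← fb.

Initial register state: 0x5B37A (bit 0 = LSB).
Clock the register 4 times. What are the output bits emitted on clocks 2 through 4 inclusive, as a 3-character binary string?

101

reg_0 = 0x5B37A
clock 1: out=0, reg = 0xAD9BD
clock 2: out=1, reg = 0x56CDE
clock 3: out=0, reg = 0x2B66F
clock 4: out=1, reg = 0x15B37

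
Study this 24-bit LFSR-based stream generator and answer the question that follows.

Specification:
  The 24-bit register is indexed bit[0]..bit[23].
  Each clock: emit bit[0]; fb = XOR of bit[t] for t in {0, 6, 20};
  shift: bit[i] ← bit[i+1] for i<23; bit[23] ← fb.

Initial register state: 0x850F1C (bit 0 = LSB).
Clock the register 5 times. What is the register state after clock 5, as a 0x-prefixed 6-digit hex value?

reg_0 = 0x850F1C
clock 1: out=0, reg = 0x42878E
clock 2: out=0, reg = 0x2143C7
clock 3: out=1, reg = 0x10A1E3
clock 4: out=1, reg = 0x8850F1
clock 5: out=1, reg = 0x442878

0x442878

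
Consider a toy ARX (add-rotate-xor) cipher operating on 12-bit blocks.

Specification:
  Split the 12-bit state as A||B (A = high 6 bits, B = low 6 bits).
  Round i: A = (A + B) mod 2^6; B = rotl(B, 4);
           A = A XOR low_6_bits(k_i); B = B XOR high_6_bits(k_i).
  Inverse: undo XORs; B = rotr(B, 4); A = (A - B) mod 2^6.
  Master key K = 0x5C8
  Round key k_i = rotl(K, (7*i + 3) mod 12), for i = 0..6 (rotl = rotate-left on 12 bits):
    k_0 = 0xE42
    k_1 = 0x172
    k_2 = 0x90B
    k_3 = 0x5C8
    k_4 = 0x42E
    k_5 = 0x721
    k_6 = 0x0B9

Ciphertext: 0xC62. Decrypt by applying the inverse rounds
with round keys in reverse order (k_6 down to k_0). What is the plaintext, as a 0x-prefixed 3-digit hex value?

0x055

s_0 = ciphertext = 0xC62
s_1 = InvRound(s_0, k_6) = 0x182
s_2 = InvRound(s_1, k_5) = 0xBB9
s_3 = InvRound(s_2, k_4) = 0x6A6
s_4 = InvRound(s_3, k_3) = 0x2C7
s_5 = InvRound(s_4, k_2) = 0xC8E
s_6 = InvRound(s_5, k_1) = 0x52C
s_7 = InvRound(s_6, k_0) = 0x055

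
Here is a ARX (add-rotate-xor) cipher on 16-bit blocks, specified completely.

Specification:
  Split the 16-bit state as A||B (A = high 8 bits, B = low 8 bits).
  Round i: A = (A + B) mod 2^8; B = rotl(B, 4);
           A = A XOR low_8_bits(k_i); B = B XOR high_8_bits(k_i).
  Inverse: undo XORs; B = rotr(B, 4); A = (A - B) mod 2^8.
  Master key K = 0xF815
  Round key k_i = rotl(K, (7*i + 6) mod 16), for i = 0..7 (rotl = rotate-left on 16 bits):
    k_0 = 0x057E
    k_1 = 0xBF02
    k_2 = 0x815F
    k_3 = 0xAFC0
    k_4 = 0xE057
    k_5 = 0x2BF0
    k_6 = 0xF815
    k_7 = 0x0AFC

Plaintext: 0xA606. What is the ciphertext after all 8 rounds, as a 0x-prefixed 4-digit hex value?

0xE7FE

s_0 = plaintext = 0xA606
s_1 = Round(s_0, k_0) = 0xD265
s_2 = Round(s_1, k_1) = 0x35E9
s_3 = Round(s_2, k_2) = 0x411F
s_4 = Round(s_3, k_3) = 0xA05E
s_5 = Round(s_4, k_4) = 0xA905
s_6 = Round(s_5, k_5) = 0x5E7B
s_7 = Round(s_6, k_6) = 0xCC4F
s_8 = Round(s_7, k_7) = 0xE7FE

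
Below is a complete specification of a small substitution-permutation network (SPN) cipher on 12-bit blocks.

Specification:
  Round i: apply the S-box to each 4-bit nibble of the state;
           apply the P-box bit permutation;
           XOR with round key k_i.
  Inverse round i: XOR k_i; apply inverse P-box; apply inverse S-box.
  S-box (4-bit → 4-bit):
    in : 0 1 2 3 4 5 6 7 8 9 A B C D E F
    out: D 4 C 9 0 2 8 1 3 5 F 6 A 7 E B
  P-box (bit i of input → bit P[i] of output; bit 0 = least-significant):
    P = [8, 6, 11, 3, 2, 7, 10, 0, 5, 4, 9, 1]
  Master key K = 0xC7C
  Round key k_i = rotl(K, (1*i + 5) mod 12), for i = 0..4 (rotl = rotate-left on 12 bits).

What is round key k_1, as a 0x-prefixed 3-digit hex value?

K = 0xC7C
k_0 = rotl(K, (1*0+5) mod 12) = rotl(K, 5) = 0xF98
k_1 = rotl(K, (1*1+5) mod 12) = rotl(K, 6) = 0xF31

0xF31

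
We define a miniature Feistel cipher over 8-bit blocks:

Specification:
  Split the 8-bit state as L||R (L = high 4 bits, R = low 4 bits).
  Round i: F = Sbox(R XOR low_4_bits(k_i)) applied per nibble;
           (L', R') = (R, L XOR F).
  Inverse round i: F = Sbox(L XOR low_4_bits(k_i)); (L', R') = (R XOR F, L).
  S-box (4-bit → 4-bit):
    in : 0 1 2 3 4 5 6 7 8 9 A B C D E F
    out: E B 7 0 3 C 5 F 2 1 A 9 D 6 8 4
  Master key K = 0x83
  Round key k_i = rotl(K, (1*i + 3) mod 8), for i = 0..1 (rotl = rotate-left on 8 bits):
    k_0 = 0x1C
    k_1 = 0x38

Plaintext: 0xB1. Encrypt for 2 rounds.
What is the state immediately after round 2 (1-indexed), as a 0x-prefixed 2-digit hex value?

s_0 = plaintext = 0xB1
s_1 = Round(s_0, k_0) = 0x1D
s_2 = Round(s_1, k_1) = 0xDD

0xDD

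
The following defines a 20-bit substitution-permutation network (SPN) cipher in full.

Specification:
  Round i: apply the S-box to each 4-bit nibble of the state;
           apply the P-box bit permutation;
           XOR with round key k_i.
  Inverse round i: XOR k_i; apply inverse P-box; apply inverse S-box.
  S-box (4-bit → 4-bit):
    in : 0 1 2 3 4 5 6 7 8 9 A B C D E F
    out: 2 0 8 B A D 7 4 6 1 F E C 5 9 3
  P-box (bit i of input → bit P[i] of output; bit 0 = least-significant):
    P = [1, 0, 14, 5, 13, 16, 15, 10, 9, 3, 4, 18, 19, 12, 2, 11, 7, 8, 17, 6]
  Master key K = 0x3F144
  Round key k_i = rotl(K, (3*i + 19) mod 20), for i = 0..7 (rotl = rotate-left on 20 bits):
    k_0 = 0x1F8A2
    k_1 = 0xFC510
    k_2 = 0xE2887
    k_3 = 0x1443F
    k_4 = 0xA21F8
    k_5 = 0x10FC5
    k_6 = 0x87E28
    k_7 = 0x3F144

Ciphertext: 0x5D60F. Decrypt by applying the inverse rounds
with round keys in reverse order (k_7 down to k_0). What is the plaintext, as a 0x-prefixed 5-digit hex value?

s_0 = ciphertext = 0x5D60F
s_1 = InvRound(s_0, k_7) = 0xB13EF
s_2 = InvRound(s_1, k_6) = 0xAC136
s_3 = InvRound(s_2, k_5) = 0x5EDBA
s_4 = InvRound(s_3, k_4) = 0xCE2BD
s_5 = InvRound(s_4, k_3) = 0x99EA9
s_6 = InvRound(s_5, k_2) = 0x783AE
s_7 = InvRound(s_6, k_1) = 0x9D625
s_8 = InvRound(s_7, k_0) = 0x959EF

0x959EF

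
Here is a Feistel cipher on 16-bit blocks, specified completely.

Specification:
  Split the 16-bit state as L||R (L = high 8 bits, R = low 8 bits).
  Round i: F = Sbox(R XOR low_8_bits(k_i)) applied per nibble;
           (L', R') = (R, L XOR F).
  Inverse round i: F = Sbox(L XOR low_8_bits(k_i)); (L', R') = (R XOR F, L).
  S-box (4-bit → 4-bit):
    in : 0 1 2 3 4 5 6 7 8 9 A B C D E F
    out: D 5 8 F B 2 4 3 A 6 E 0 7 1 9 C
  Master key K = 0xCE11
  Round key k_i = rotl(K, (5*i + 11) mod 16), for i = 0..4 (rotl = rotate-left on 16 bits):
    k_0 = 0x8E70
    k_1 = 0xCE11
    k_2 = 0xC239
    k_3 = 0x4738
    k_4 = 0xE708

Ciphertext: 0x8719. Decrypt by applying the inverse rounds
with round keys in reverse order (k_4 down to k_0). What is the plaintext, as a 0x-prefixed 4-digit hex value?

0x8EEC

s_0 = ciphertext = 0x8719
s_1 = InvRound(s_0, k_4) = 0xB587
s_2 = InvRound(s_1, k_3) = 0x26B5
s_3 = InvRound(s_2, k_2) = 0xE926
s_4 = InvRound(s_3, k_1) = 0xECE9
s_5 = InvRound(s_4, k_0) = 0x8EEC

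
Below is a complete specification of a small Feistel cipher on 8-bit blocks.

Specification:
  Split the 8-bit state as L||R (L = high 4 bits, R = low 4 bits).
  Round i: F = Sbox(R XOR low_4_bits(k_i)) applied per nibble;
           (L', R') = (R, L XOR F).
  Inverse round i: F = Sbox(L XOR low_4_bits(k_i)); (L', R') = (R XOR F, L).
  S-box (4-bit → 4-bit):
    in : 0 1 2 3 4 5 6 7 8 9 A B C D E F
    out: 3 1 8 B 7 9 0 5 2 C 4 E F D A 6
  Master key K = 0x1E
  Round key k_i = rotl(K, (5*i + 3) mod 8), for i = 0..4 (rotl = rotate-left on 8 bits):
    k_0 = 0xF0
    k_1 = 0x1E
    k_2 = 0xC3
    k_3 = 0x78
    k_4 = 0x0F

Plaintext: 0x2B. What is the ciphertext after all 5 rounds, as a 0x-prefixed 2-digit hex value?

0x63

s_0 = plaintext = 0x2B
s_1 = Round(s_0, k_0) = 0xBC
s_2 = Round(s_1, k_1) = 0xC3
s_3 = Round(s_2, k_2) = 0x3F
s_4 = Round(s_3, k_3) = 0xF6
s_5 = Round(s_4, k_4) = 0x63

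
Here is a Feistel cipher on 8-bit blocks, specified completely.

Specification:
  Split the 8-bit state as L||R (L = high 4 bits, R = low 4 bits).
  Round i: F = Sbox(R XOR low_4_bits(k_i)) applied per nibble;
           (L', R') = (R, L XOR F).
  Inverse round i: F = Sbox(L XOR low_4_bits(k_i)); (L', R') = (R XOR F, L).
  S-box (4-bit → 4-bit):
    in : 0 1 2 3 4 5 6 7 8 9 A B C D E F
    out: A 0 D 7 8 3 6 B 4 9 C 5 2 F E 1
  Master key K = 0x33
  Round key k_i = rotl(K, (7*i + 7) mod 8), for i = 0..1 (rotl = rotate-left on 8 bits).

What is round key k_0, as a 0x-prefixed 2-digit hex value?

0x99

K = 0x33
k_0 = rotl(K, (7*0+7) mod 8) = rotl(K, 7) = 0x99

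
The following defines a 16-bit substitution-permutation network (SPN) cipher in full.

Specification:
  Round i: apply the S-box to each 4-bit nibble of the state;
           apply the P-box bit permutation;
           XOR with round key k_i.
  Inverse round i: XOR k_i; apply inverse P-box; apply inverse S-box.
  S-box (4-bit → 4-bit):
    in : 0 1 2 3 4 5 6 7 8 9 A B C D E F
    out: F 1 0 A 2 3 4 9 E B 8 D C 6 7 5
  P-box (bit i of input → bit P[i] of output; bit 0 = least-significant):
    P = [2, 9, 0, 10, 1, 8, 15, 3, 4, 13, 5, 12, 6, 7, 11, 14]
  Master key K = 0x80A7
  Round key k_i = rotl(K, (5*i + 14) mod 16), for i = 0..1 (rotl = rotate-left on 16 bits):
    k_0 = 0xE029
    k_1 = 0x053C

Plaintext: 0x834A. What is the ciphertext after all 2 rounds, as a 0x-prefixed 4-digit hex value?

0x63D0

s_0 = plaintext = 0x834A
s_1 = Round(s_0, k_0) = 0x9DA9
s_2 = Round(s_1, k_1) = 0x63D0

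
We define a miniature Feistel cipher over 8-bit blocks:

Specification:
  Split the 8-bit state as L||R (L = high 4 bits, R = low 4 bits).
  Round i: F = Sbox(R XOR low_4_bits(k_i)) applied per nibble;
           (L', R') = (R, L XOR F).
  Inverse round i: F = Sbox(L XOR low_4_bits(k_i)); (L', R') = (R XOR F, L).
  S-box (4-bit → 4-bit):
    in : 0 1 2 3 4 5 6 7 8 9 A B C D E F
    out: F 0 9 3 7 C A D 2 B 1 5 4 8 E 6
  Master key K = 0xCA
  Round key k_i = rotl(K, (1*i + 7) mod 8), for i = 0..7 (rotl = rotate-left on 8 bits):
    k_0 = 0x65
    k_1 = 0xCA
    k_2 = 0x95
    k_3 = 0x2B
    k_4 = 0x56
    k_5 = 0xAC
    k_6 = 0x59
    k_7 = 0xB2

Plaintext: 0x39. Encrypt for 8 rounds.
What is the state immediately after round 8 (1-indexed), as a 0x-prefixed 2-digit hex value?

0x9D

s_0 = plaintext = 0x39
s_1 = Round(s_0, k_0) = 0x97
s_2 = Round(s_1, k_1) = 0x71
s_3 = Round(s_2, k_2) = 0x10
s_4 = Round(s_3, k_3) = 0x04
s_5 = Round(s_4, k_4) = 0x49
s_6 = Round(s_5, k_5) = 0x98
s_7 = Round(s_6, k_6) = 0x89
s_8 = Round(s_7, k_7) = 0x9D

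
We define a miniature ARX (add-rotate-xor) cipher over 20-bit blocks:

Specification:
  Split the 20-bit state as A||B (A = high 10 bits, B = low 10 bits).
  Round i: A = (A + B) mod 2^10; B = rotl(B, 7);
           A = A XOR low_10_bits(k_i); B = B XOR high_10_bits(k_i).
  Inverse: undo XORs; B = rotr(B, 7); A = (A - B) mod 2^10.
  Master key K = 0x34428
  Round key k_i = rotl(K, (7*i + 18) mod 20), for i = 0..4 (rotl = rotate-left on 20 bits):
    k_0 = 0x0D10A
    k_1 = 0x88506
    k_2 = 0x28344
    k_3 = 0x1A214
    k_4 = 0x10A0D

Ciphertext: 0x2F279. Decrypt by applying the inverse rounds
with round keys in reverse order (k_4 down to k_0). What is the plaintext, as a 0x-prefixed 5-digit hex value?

s_0 = ciphertext = 0x2F279
s_1 = InvRound(s_0, k_4) = 0x355DC
s_2 = InvRound(s_1, k_3) = 0x479A3
s_3 = InvRound(s_2, k_2) = 0x9001A
s_4 = InvRound(s_3, k_1) = 0x5A9DC
s_5 = InvRound(s_4, k_0) = 0x47743

0x47743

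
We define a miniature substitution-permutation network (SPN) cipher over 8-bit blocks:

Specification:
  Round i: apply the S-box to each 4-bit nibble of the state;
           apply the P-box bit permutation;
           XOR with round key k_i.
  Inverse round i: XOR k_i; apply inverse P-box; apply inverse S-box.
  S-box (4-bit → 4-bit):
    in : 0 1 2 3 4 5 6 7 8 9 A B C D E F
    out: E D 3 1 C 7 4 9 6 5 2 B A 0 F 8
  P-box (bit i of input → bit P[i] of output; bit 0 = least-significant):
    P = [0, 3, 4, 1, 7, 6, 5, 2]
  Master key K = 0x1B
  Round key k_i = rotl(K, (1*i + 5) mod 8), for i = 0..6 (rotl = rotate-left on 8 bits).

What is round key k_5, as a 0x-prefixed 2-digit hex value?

0x6C

K = 0x1B
k_0 = rotl(K, (1*0+5) mod 8) = rotl(K, 5) = 0x63
k_1 = rotl(K, (1*1+5) mod 8) = rotl(K, 6) = 0xC6
k_2 = rotl(K, (1*2+5) mod 8) = rotl(K, 7) = 0x8D
k_3 = rotl(K, (1*3+5) mod 8) = rotl(K, 0) = 0x1B
k_4 = rotl(K, (1*4+5) mod 8) = rotl(K, 1) = 0x36
k_5 = rotl(K, (1*5+5) mod 8) = rotl(K, 2) = 0x6C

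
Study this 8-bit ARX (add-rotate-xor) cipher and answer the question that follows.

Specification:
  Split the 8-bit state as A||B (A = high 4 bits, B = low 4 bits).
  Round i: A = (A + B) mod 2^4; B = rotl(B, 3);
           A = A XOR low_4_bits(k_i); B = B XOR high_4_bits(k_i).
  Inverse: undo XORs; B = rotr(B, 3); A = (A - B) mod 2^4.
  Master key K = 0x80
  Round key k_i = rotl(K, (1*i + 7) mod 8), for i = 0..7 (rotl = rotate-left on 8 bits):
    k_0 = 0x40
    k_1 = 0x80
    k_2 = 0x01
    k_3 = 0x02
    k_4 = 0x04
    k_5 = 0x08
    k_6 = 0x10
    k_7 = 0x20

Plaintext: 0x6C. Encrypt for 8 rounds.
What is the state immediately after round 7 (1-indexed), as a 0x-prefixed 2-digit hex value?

0x8D

s_0 = plaintext = 0x6C
s_1 = Round(s_0, k_0) = 0x22
s_2 = Round(s_1, k_1) = 0x49
s_3 = Round(s_2, k_2) = 0xCC
s_4 = Round(s_3, k_3) = 0xA6
s_5 = Round(s_4, k_4) = 0x43
s_6 = Round(s_5, k_5) = 0xF9
s_7 = Round(s_6, k_6) = 0x8D
s_8 = Round(s_7, k_7) = 0x5C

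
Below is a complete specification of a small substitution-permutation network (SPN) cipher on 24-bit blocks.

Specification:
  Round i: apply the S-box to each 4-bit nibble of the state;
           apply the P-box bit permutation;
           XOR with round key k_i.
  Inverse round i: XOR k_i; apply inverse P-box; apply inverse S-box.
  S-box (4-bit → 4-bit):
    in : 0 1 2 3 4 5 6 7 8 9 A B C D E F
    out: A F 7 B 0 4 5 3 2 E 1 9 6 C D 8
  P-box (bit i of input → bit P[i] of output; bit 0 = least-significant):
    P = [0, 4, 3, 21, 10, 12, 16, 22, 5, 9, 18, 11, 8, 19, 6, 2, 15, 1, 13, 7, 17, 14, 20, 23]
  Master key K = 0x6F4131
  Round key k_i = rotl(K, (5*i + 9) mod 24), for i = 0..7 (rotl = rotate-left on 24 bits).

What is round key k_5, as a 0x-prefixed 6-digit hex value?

K = 0x6F4131
k_0 = rotl(K, (5*0+9) mod 24) = rotl(K, 9) = 0x8262DE
k_1 = rotl(K, (5*1+9) mod 24) = rotl(K, 14) = 0x4C5BD0
k_2 = rotl(K, (5*2+9) mod 24) = rotl(K, 19) = 0x8B7A09
k_3 = rotl(K, (5*3+9) mod 24) = rotl(K, 0) = 0x6F4131
k_4 = rotl(K, (5*4+9) mod 24) = rotl(K, 5) = 0xE8262D
k_5 = rotl(K, (5*5+9) mod 24) = rotl(K, 10) = 0x04C5BD

0x04C5BD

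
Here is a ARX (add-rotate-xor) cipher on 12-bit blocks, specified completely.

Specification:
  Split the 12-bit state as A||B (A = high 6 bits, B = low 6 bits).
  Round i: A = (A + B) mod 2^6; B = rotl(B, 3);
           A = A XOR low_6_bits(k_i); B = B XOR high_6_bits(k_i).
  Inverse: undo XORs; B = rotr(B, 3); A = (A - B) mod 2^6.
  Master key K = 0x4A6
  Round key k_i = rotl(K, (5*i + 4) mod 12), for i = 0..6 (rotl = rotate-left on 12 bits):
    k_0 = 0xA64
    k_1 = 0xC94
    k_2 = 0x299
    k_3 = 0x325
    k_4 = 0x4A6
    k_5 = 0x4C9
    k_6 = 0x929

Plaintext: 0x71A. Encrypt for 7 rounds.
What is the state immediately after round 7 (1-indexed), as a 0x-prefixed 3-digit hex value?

s_0 = plaintext = 0x71A
s_1 = Round(s_0, k_0) = 0x4BA
s_2 = Round(s_1, k_1) = 0x625
s_3 = Round(s_2, k_2) = 0x926
s_4 = Round(s_3, k_3) = 0xBF8
s_5 = Round(s_4, k_4) = 0x055
s_6 = Round(s_5, k_5) = 0x7F9
s_7 = Round(s_6, k_6) = 0xC6B

0xC6B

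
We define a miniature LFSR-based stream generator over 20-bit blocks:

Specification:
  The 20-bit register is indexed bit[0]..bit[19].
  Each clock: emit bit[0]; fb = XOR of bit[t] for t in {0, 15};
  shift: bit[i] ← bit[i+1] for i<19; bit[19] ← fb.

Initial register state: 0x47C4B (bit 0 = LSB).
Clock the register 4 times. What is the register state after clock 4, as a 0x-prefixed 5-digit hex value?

reg_0 = 0x47C4B
clock 1: out=1, reg = 0xA3E25
clock 2: out=1, reg = 0xD1F12
clock 3: out=0, reg = 0x68F89
clock 4: out=1, reg = 0x347C4

0x347C4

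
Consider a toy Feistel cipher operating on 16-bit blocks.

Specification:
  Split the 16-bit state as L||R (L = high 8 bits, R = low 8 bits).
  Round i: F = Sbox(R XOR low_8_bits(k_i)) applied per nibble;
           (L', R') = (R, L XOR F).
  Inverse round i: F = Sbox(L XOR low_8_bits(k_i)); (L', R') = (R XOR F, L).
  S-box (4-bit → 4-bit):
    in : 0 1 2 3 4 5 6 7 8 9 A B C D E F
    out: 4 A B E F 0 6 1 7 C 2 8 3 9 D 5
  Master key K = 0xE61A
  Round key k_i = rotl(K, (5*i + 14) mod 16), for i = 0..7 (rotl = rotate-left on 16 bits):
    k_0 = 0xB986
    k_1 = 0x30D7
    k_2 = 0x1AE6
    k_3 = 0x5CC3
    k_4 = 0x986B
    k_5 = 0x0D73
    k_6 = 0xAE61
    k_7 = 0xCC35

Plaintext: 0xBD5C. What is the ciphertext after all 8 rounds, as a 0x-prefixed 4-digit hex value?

0x160F

s_0 = plaintext = 0xBD5C
s_1 = Round(s_0, k_0) = 0x5C2F
s_2 = Round(s_1, k_1) = 0x2F0B
s_3 = Round(s_2, k_2) = 0x0BF6
s_4 = Round(s_3, k_3) = 0xF6EB
s_5 = Round(s_4, k_4) = 0xEB82
s_6 = Round(s_5, k_5) = 0x82B1
s_7 = Round(s_6, k_6) = 0xB116
s_8 = Round(s_7, k_7) = 0x160F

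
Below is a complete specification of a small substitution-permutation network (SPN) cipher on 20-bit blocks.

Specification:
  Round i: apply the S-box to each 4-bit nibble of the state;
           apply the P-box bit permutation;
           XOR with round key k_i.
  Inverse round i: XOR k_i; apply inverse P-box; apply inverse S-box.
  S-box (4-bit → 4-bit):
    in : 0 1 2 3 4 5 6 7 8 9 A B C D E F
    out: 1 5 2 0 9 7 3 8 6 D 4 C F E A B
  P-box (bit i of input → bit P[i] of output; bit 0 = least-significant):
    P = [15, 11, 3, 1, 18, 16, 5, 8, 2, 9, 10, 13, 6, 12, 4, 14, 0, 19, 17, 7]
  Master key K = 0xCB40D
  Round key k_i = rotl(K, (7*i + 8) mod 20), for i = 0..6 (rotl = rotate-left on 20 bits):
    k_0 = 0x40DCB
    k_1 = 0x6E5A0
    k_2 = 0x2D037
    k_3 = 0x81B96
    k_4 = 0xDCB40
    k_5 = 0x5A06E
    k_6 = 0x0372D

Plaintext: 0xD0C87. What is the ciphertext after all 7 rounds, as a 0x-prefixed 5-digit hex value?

s_0 = plaintext = 0xD0C87
s_1 = Round(s_0, k_0) = 0xF2B2D
s_2 = Round(s_1, k_1) = 0xFD92B
s_3 = Round(s_2, k_2) = 0xBA4A8
s_4 = Round(s_3, k_3) = 0xA332A
s_5 = Round(s_4, k_4) = 0xECB48
s_6 = Round(s_5, k_5) = 0x9DDB6
s_7 = Round(s_6, k_6) = 0x2C89C

0x2C89C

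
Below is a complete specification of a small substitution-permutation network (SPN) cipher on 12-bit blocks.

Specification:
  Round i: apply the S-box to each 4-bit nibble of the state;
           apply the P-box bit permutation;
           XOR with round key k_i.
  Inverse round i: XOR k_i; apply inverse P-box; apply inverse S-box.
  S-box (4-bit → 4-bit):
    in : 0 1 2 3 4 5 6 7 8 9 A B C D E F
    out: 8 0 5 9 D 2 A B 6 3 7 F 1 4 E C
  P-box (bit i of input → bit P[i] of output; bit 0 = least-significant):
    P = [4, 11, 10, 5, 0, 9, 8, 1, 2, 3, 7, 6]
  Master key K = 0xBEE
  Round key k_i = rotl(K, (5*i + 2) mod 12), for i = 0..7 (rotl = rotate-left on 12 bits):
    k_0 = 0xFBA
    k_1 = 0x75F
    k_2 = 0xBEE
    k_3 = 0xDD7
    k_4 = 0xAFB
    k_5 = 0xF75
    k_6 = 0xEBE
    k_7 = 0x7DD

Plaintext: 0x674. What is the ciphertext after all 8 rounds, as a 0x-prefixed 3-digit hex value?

0x3C5

s_0 = plaintext = 0x674
s_1 = Round(s_0, k_0) = 0x9C1
s_2 = Round(s_1, k_1) = 0x752
s_3 = Round(s_2, k_2) = 0xDB2
s_4 = Round(s_3, k_3) = 0xA44
s_5 = Round(s_4, k_4) = 0xF44
s_6 = Round(s_5, k_5) = 0xA86
s_7 = Round(s_6, k_6) = 0x512
s_8 = Round(s_7, k_7) = 0x3C5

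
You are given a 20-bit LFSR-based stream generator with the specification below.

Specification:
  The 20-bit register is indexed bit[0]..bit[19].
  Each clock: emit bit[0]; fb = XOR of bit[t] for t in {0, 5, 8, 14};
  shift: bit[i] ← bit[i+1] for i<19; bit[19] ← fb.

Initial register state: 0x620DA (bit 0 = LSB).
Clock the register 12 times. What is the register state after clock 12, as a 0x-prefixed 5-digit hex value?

0xEE462

reg_0 = 0x620DA
clock 1: out=0, reg = 0x3106D
clock 2: out=1, reg = 0x18836
clock 3: out=0, reg = 0x8C41B
clock 4: out=1, reg = 0x4620D
clock 5: out=1, reg = 0x23106
clock 6: out=0, reg = 0x91883
clock 7: out=1, reg = 0xC8C41
clock 8: out=1, reg = 0xE4620
clock 9: out=0, reg = 0x72310
clock 10: out=0, reg = 0xB9188
clock 11: out=0, reg = 0xDC8C4
clock 12: out=0, reg = 0xEE462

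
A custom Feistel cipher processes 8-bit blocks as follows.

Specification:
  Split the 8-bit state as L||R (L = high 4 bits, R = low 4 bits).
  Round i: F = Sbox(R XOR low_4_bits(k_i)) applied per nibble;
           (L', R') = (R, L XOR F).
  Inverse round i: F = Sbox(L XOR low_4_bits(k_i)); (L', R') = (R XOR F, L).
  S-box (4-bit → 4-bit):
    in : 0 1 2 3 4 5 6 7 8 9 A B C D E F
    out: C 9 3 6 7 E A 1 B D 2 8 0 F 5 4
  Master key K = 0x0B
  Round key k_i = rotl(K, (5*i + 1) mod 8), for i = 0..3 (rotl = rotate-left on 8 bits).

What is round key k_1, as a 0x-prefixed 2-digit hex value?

0xC2

K = 0x0B
k_0 = rotl(K, (5*0+1) mod 8) = rotl(K, 1) = 0x16
k_1 = rotl(K, (5*1+1) mod 8) = rotl(K, 6) = 0xC2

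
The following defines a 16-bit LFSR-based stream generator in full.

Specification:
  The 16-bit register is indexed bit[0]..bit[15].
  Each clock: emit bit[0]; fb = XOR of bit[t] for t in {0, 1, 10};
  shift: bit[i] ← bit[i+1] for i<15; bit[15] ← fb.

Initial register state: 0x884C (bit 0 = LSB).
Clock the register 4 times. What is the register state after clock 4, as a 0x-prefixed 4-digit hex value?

0x8884

reg_0 = 0x884C
clock 1: out=0, reg = 0x4426
clock 2: out=0, reg = 0x2213
clock 3: out=1, reg = 0x1109
clock 4: out=1, reg = 0x8884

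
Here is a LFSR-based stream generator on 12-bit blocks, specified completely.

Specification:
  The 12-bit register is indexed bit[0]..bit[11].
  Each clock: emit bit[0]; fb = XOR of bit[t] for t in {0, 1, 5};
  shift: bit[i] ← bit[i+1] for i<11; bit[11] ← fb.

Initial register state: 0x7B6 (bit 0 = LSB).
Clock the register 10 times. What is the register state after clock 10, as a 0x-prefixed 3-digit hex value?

0x141

reg_0 = 0x7B6
clock 1: out=0, reg = 0x3DB
clock 2: out=1, reg = 0x1ED
clock 3: out=1, reg = 0x0F6
clock 4: out=0, reg = 0x07B
clock 5: out=1, reg = 0x83D
clock 6: out=1, reg = 0x41E
clock 7: out=0, reg = 0xA0F
clock 8: out=1, reg = 0x507
clock 9: out=1, reg = 0x283
clock 10: out=1, reg = 0x141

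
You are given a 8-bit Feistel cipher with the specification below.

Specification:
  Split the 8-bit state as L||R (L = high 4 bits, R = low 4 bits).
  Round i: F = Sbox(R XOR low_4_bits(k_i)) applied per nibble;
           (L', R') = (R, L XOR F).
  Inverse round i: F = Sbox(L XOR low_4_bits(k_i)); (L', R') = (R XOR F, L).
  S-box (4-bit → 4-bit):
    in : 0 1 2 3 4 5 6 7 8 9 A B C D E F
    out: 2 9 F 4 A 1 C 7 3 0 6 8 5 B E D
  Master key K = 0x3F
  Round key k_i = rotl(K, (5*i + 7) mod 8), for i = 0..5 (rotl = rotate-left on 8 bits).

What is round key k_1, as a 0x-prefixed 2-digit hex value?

K = 0x3F
k_0 = rotl(K, (5*0+7) mod 8) = rotl(K, 7) = 0x9F
k_1 = rotl(K, (5*1+7) mod 8) = rotl(K, 4) = 0xF3

0xF3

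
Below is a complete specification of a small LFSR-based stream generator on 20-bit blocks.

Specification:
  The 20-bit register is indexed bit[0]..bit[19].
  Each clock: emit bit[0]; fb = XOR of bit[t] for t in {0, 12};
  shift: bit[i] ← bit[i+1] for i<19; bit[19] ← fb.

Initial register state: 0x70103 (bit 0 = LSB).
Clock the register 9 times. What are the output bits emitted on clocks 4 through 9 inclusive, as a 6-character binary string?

reg_0 = 0x70103
clock 1: out=1, reg = 0xB8081
clock 2: out=1, reg = 0xDC040
clock 3: out=0, reg = 0x6E020
clock 4: out=0, reg = 0x37010
clock 5: out=0, reg = 0x9B808
clock 6: out=0, reg = 0xCDC04
clock 7: out=0, reg = 0xE6E02
clock 8: out=0, reg = 0x73701
clock 9: out=1, reg = 0x39B80

000001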